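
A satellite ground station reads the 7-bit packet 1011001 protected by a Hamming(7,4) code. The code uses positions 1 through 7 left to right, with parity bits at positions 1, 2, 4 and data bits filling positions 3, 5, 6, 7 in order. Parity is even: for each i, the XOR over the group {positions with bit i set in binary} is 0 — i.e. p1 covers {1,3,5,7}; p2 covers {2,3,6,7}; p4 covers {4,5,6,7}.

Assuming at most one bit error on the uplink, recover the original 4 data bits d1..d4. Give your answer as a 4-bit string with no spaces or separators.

1001

s1 (pos 1,3,5,7): 1⊕1⊕0⊕1 = 1
s2 (pos 2,3,6,7): 0⊕1⊕0⊕1 = 0
s4 (pos 4,5,6,7): 1⊕0⊕0⊕1 = 0
Syndrome s4…s1 = 001 → error at position 1.
Flip position 1: 1011001 → 0011001
Read data bits from positions 3,5,6,7: 1001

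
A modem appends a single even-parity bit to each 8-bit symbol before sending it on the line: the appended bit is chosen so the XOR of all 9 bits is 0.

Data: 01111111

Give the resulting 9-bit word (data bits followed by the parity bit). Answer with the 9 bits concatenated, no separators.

011111111

XOR of the 8 data bits: 0⊕1⊕1⊕1⊕1⊕1⊕1⊕1 = 1
Parity bit = 1 (so all 9 bits XOR to 0).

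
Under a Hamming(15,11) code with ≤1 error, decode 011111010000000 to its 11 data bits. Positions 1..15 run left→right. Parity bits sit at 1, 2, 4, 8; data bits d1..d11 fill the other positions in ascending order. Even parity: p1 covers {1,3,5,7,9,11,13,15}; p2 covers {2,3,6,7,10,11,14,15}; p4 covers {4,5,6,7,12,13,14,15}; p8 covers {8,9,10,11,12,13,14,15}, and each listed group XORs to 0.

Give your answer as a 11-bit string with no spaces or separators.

s1 (pos 1,3,5,7,9,11,13,15): 0⊕1⊕1⊕0⊕0⊕0⊕0⊕0 = 0
s2 (pos 2,3,6,7,10,11,14,15): 1⊕1⊕1⊕0⊕0⊕0⊕0⊕0 = 1
s4 (pos 4,5,6,7,12,13,14,15): 1⊕1⊕1⊕0⊕0⊕0⊕0⊕0 = 1
s8 (pos 8,9,10,11,12,13,14,15): 1⊕0⊕0⊕0⊕0⊕0⊕0⊕0 = 1
Syndrome s8…s1 = 1110 → error at position 14.
Flip position 14: 011111010000000 → 011111010000010
Read data bits from positions 3,5,6,7,9,10,11,12,13,14,15: 11100000010

11100000010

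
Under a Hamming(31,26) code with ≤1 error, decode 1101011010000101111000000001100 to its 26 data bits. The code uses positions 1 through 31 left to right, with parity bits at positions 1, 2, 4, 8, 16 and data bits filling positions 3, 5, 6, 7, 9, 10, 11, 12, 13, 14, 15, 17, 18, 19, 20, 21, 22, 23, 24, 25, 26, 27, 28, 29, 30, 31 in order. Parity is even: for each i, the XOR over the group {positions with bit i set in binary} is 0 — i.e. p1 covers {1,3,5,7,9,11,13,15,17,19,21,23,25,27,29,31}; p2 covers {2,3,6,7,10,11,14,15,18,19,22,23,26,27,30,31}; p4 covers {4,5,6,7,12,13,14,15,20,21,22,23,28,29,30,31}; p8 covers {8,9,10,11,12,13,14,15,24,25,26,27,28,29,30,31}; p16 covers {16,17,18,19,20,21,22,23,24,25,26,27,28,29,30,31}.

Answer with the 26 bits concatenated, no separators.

s1 (pos 1,3,5,7,9,11,13,15,17,19,21,23,25,27,29,31): 1⊕0⊕0⊕1⊕1⊕0⊕0⊕0⊕1⊕1⊕0⊕0⊕0⊕0⊕1⊕0 = 0
s2 (pos 2,3,6,7,10,11,14,15,18,19,22,23,26,27,30,31): 1⊕0⊕1⊕1⊕0⊕0⊕1⊕0⊕1⊕1⊕0⊕0⊕0⊕0⊕0⊕0 = 0
s4 (pos 4,5,6,7,12,13,14,15,20,21,22,23,28,29,30,31): 1⊕0⊕1⊕1⊕0⊕0⊕1⊕0⊕0⊕0⊕0⊕0⊕1⊕1⊕0⊕0 = 0
s8 (pos 8,9,10,11,12,13,14,15,24,25,26,27,28,29,30,31): 0⊕1⊕0⊕0⊕0⊕0⊕1⊕0⊕0⊕0⊕0⊕0⊕1⊕1⊕0⊕0 = 0
s16 (pos 16,17,18,19,20,21,22,23,24,25,26,27,28,29,30,31): 1⊕1⊕1⊕1⊕0⊕0⊕0⊕0⊕0⊕0⊕0⊕0⊕1⊕1⊕0⊕0 = 0
Syndrome s16…s1 = 00000 → no error.
Read data bits from positions 3,5,6,7,9,10,11,12,13,14,15,17,18,19,20,21,22,23,24,25,26,27,28,29,30,31: 00111000010111000000001100

00111000010111000000001100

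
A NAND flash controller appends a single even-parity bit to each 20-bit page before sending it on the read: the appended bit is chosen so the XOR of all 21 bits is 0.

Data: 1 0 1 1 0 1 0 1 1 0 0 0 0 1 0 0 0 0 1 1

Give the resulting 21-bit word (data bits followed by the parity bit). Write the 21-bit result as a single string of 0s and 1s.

101101011000010000111

XOR of the 20 data bits: 1⊕0⊕1⊕1⊕0⊕1⊕0⊕1⊕1⊕0⊕0⊕0⊕0⊕1⊕0⊕0⊕0⊕0⊕1⊕1 = 1
Parity bit = 1 (so all 21 bits XOR to 0).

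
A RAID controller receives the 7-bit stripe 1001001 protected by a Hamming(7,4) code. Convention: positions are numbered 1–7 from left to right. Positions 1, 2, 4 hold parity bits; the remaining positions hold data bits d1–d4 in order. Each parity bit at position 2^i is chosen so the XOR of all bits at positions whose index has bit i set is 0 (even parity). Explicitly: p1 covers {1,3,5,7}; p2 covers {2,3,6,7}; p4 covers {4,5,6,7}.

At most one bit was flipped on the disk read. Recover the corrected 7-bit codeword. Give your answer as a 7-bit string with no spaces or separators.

s1 (pos 1,3,5,7): 1⊕0⊕0⊕1 = 0
s2 (pos 2,3,6,7): 0⊕0⊕0⊕1 = 1
s4 (pos 4,5,6,7): 1⊕0⊕0⊕1 = 0
Syndrome s4…s1 = 010 → error at position 2.
Flip position 2: 1001001 → 1101001

1101001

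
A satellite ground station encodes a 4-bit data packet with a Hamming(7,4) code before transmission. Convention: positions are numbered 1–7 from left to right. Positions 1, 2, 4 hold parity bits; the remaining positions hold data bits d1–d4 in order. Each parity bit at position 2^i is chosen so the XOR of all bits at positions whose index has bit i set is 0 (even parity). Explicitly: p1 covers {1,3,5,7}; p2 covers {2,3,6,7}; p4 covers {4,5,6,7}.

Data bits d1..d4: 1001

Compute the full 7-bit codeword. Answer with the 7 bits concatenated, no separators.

0011001

Place data at non-parity positions: p1 p2 1 p4 0 0 1
p1 (pos 1,3,5,7): XOR of data positions = 1⊕0⊕1 = 0
p2 (pos 2,3,6,7): XOR of data positions = 1⊕0⊕1 = 0
p4 (pos 4,5,6,7): XOR of data positions = 0⊕0⊕1 = 1
Codeword: 0011001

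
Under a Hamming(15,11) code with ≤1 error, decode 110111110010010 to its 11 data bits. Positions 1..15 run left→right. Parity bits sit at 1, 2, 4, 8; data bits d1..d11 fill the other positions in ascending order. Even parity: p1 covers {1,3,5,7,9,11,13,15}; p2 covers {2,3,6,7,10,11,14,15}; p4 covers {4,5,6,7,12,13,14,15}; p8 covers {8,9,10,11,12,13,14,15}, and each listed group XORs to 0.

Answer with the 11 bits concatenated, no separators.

01110010000

s1 (pos 1,3,5,7,9,11,13,15): 1⊕0⊕1⊕1⊕0⊕1⊕0⊕0 = 0
s2 (pos 2,3,6,7,10,11,14,15): 1⊕0⊕1⊕1⊕0⊕1⊕1⊕0 = 1
s4 (pos 4,5,6,7,12,13,14,15): 1⊕1⊕1⊕1⊕0⊕0⊕1⊕0 = 1
s8 (pos 8,9,10,11,12,13,14,15): 1⊕0⊕0⊕1⊕0⊕0⊕1⊕0 = 1
Syndrome s8…s1 = 1110 → error at position 14.
Flip position 14: 110111110010010 → 110111110010000
Read data bits from positions 3,5,6,7,9,10,11,12,13,14,15: 01110010000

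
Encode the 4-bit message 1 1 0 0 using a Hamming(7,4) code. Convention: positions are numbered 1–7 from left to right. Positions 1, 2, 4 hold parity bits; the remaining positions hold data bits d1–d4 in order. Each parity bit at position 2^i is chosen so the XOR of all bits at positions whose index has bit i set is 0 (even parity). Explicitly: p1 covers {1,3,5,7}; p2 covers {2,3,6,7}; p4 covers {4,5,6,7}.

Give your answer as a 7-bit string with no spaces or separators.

Place data at non-parity positions: p1 p2 1 p4 1 0 0
p1 (pos 1,3,5,7): XOR of data positions = 1⊕1⊕0 = 0
p2 (pos 2,3,6,7): XOR of data positions = 1⊕0⊕0 = 1
p4 (pos 4,5,6,7): XOR of data positions = 1⊕0⊕0 = 1
Codeword: 0111100

0111100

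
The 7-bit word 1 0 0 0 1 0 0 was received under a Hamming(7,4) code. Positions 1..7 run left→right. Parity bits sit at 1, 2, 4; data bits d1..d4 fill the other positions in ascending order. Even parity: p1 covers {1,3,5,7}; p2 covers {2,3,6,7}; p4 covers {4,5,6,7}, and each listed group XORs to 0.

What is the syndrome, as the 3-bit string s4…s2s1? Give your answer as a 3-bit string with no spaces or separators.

s1 (pos 1,3,5,7): 1⊕0⊕1⊕0 = 0
s2 (pos 2,3,6,7): 0⊕0⊕0⊕0 = 0
s4 (pos 4,5,6,7): 0⊕1⊕0⊕0 = 1
Syndrome s4…s1 = 100 → error at position 4.

100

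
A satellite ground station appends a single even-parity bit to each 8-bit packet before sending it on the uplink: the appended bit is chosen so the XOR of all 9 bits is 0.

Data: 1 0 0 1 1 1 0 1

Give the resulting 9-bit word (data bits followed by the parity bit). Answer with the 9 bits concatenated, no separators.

XOR of the 8 data bits: 1⊕0⊕0⊕1⊕1⊕1⊕0⊕1 = 1
Parity bit = 1 (so all 9 bits XOR to 0).

100111011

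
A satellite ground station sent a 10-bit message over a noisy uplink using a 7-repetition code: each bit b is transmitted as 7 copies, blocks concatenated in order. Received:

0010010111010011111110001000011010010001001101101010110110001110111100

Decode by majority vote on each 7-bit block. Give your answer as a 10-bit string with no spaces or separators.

0110001111

Block 1 (0010010): 2 ones → 0
Block 2 (1110100): 4 ones → 1
Block 3 (1111111): 7 ones → 1
Block 4 (0001000): 1 one → 0
Block 5 (0110100): 3 ones → 0
Block 6 (1000100): 2 ones → 0
Block 7 (1101101): 5 ones → 1
Block 8 (0101101): 4 ones → 1
Block 9 (1000111): 4 ones → 1
Block 10 (0111100): 4 ones → 1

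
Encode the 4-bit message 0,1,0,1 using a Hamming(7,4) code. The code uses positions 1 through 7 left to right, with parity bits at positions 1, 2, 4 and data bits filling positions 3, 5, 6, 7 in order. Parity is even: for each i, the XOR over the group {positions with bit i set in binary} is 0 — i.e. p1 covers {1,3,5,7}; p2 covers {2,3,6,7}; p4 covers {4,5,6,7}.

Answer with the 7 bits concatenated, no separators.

0100101

Place data at non-parity positions: p1 p2 0 p4 1 0 1
p1 (pos 1,3,5,7): XOR of data positions = 0⊕1⊕1 = 0
p2 (pos 2,3,6,7): XOR of data positions = 0⊕0⊕1 = 1
p4 (pos 4,5,6,7): XOR of data positions = 1⊕0⊕1 = 0
Codeword: 0100101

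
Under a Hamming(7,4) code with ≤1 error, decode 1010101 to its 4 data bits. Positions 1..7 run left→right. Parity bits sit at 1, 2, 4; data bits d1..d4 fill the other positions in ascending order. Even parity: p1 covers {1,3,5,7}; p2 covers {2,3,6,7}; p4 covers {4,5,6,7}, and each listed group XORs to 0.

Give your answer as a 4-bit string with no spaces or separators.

s1 (pos 1,3,5,7): 1⊕1⊕1⊕1 = 0
s2 (pos 2,3,6,7): 0⊕1⊕0⊕1 = 0
s4 (pos 4,5,6,7): 0⊕1⊕0⊕1 = 0
Syndrome s4…s1 = 000 → no error.
Read data bits from positions 3,5,6,7: 1101

1101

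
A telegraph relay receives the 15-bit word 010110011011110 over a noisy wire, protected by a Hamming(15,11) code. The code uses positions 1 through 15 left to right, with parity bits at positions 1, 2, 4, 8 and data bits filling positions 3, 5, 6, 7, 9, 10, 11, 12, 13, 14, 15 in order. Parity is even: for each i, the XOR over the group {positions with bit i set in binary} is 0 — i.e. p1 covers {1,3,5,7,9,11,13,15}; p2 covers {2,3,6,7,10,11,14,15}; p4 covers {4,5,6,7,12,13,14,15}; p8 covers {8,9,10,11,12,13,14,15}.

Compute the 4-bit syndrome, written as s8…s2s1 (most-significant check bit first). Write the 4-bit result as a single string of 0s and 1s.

s1 (pos 1,3,5,7,9,11,13,15): 0⊕0⊕1⊕0⊕1⊕1⊕1⊕0 = 0
s2 (pos 2,3,6,7,10,11,14,15): 1⊕0⊕0⊕0⊕0⊕1⊕1⊕0 = 1
s4 (pos 4,5,6,7,12,13,14,15): 1⊕1⊕0⊕0⊕1⊕1⊕1⊕0 = 1
s8 (pos 8,9,10,11,12,13,14,15): 1⊕1⊕0⊕1⊕1⊕1⊕1⊕0 = 0
Syndrome s8…s1 = 0110 → error at position 6.

0110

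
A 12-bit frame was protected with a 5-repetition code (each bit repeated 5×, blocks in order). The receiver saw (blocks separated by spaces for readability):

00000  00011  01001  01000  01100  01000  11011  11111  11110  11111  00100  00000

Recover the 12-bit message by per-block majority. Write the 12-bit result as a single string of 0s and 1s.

Block 1 (00000): 0 ones → 0
Block 2 (00011): 2 ones → 0
Block 3 (01001): 2 ones → 0
Block 4 (01000): 1 one → 0
Block 5 (01100): 2 ones → 0
Block 6 (01000): 1 one → 0
Block 7 (11011): 4 ones → 1
Block 8 (11111): 5 ones → 1
Block 9 (11110): 4 ones → 1
Block 10 (11111): 5 ones → 1
Block 11 (00100): 1 one → 0
Block 12 (00000): 0 ones → 0

000000111100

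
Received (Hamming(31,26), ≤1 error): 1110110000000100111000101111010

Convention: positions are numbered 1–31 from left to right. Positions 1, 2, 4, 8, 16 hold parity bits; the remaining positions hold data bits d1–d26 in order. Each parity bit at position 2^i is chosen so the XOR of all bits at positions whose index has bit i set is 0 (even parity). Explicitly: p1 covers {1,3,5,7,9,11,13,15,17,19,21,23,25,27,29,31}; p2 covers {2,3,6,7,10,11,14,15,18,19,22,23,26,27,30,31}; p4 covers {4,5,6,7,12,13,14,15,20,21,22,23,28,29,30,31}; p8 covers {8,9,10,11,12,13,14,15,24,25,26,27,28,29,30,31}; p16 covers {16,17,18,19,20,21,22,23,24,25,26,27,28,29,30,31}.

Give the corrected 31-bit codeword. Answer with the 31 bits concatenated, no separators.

s1 (pos 1,3,5,7,9,11,13,15,17,19,21,23,25,27,29,31): 1⊕1⊕1⊕0⊕0⊕0⊕0⊕0⊕1⊕1⊕0⊕1⊕1⊕1⊕0⊕0 = 0
s2 (pos 2,3,6,7,10,11,14,15,18,19,22,23,26,27,30,31): 1⊕1⊕1⊕0⊕0⊕0⊕1⊕0⊕1⊕1⊕0⊕1⊕1⊕1⊕1⊕0 = 0
s4 (pos 4,5,6,7,12,13,14,15,20,21,22,23,28,29,30,31): 0⊕1⊕1⊕0⊕0⊕0⊕1⊕0⊕0⊕0⊕0⊕1⊕1⊕0⊕1⊕0 = 0
s8 (pos 8,9,10,11,12,13,14,15,24,25,26,27,28,29,30,31): 0⊕0⊕0⊕0⊕0⊕0⊕1⊕0⊕0⊕1⊕1⊕1⊕1⊕0⊕1⊕0 = 0
s16 (pos 16,17,18,19,20,21,22,23,24,25,26,27,28,29,30,31): 0⊕1⊕1⊕1⊕0⊕0⊕0⊕1⊕0⊕1⊕1⊕1⊕1⊕0⊕1⊕0 = 1
Syndrome s16…s1 = 10000 → error at position 16.
Flip position 16: 1110110000000100111000101111010 → 1110110000000101111000101111010

1110110000000101111000101111010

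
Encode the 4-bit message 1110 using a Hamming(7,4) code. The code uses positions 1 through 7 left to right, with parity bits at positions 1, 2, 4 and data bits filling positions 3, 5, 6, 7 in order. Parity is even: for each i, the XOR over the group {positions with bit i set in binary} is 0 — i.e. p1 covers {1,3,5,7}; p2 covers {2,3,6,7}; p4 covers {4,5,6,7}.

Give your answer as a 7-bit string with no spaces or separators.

0010110

Place data at non-parity positions: p1 p2 1 p4 1 1 0
p1 (pos 1,3,5,7): XOR of data positions = 1⊕1⊕0 = 0
p2 (pos 2,3,6,7): XOR of data positions = 1⊕1⊕0 = 0
p4 (pos 4,5,6,7): XOR of data positions = 1⊕1⊕0 = 0
Codeword: 0010110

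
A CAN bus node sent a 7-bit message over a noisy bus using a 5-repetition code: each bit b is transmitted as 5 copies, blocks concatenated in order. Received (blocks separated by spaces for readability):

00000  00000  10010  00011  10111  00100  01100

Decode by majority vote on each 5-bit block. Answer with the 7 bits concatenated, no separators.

0000100

Block 1 (00000): 0 ones → 0
Block 2 (00000): 0 ones → 0
Block 3 (10010): 2 ones → 0
Block 4 (00011): 2 ones → 0
Block 5 (10111): 4 ones → 1
Block 6 (00100): 1 one → 0
Block 7 (01100): 2 ones → 0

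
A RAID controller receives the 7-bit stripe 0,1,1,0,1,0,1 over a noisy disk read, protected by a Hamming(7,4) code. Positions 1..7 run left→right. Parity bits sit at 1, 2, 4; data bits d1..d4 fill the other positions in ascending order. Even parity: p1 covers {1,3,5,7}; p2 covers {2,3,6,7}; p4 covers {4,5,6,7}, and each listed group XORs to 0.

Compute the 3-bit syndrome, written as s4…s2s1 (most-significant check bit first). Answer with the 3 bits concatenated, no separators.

011

s1 (pos 1,3,5,7): 0⊕1⊕1⊕1 = 1
s2 (pos 2,3,6,7): 1⊕1⊕0⊕1 = 1
s4 (pos 4,5,6,7): 0⊕1⊕0⊕1 = 0
Syndrome s4…s1 = 011 → error at position 3.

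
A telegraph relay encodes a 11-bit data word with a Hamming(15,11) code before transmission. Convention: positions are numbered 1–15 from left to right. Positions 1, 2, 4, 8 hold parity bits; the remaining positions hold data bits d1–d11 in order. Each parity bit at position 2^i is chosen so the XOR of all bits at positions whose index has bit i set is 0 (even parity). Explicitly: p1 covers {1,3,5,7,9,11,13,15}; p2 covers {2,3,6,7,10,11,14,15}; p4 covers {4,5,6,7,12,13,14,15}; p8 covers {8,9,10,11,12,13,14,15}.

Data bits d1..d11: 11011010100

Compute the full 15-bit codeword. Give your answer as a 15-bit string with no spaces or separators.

011110111010100

Place data at non-parity positions: p1 p2 1 p4 1 0 1 p8 1 0 1 0 1 0 0
p1 (pos 1,3,5,7,9,11,13,15): XOR of data positions = 1⊕1⊕1⊕1⊕1⊕1⊕0 = 0
p2 (pos 2,3,6,7,10,11,14,15): XOR of data positions = 1⊕0⊕1⊕0⊕1⊕0⊕0 = 1
p4 (pos 4,5,6,7,12,13,14,15): XOR of data positions = 1⊕0⊕1⊕0⊕1⊕0⊕0 = 1
p8 (pos 8,9,10,11,12,13,14,15): XOR of data positions = 1⊕0⊕1⊕0⊕1⊕0⊕0 = 1
Codeword: 011110111010100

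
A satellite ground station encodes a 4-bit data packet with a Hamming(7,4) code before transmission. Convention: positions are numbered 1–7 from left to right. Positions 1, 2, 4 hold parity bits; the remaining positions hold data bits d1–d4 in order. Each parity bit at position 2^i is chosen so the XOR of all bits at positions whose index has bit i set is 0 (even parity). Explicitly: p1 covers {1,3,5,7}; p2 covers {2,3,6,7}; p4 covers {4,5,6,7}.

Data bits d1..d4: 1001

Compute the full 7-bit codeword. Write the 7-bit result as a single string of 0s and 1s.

0011001

Place data at non-parity positions: p1 p2 1 p4 0 0 1
p1 (pos 1,3,5,7): XOR of data positions = 1⊕0⊕1 = 0
p2 (pos 2,3,6,7): XOR of data positions = 1⊕0⊕1 = 0
p4 (pos 4,5,6,7): XOR of data positions = 0⊕0⊕1 = 1
Codeword: 0011001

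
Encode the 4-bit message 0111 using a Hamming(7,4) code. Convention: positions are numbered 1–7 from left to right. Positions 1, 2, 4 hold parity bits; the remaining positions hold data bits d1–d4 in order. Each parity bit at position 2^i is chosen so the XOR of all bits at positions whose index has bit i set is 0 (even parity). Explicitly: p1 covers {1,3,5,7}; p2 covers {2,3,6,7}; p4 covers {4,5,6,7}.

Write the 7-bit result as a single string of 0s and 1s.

Place data at non-parity positions: p1 p2 0 p4 1 1 1
p1 (pos 1,3,5,7): XOR of data positions = 0⊕1⊕1 = 0
p2 (pos 2,3,6,7): XOR of data positions = 0⊕1⊕1 = 0
p4 (pos 4,5,6,7): XOR of data positions = 1⊕1⊕1 = 1
Codeword: 0001111

0001111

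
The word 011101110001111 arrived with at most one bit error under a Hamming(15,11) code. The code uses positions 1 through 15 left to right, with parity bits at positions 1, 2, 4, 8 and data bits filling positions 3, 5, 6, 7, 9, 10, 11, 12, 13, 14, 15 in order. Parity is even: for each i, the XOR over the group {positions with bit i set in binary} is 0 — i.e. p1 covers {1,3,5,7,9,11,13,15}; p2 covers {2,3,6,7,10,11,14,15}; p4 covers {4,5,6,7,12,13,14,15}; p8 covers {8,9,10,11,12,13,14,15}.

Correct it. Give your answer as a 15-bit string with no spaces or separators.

011101110000111

s1 (pos 1,3,5,7,9,11,13,15): 0⊕1⊕0⊕1⊕0⊕0⊕1⊕1 = 0
s2 (pos 2,3,6,7,10,11,14,15): 1⊕1⊕1⊕1⊕0⊕0⊕1⊕1 = 0
s4 (pos 4,5,6,7,12,13,14,15): 1⊕0⊕1⊕1⊕1⊕1⊕1⊕1 = 1
s8 (pos 8,9,10,11,12,13,14,15): 1⊕0⊕0⊕0⊕1⊕1⊕1⊕1 = 1
Syndrome s8…s1 = 1100 → error at position 12.
Flip position 12: 011101110001111 → 011101110000111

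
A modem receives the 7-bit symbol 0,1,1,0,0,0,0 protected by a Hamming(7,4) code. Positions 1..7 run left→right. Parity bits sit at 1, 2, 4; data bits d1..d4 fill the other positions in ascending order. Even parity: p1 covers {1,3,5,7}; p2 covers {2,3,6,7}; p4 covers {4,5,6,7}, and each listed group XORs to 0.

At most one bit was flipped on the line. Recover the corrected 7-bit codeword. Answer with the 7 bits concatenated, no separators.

1110000

s1 (pos 1,3,5,7): 0⊕1⊕0⊕0 = 1
s2 (pos 2,3,6,7): 1⊕1⊕0⊕0 = 0
s4 (pos 4,5,6,7): 0⊕0⊕0⊕0 = 0
Syndrome s4…s1 = 001 → error at position 1.
Flip position 1: 0110000 → 1110000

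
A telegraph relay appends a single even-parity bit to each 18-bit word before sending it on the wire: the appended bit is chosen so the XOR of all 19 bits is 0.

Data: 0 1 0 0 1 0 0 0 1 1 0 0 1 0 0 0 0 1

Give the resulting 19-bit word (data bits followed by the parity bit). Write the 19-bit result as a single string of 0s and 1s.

0100100011001000010

XOR of the 18 data bits: 0⊕1⊕0⊕0⊕1⊕0⊕0⊕0⊕1⊕1⊕0⊕0⊕1⊕0⊕0⊕0⊕0⊕1 = 0
Parity bit = 0 (so all 19 bits XOR to 0).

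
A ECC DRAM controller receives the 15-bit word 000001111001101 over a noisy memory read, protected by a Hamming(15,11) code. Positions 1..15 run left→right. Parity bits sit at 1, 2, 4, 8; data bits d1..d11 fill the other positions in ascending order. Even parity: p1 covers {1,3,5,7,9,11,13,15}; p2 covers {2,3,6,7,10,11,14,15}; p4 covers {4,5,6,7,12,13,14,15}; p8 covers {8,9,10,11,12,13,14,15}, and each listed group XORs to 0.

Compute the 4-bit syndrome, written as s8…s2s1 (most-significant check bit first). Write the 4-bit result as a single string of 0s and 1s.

s1 (pos 1,3,5,7,9,11,13,15): 0⊕0⊕0⊕1⊕1⊕0⊕1⊕1 = 0
s2 (pos 2,3,6,7,10,11,14,15): 0⊕0⊕1⊕1⊕0⊕0⊕0⊕1 = 1
s4 (pos 4,5,6,7,12,13,14,15): 0⊕0⊕1⊕1⊕1⊕1⊕0⊕1 = 1
s8 (pos 8,9,10,11,12,13,14,15): 1⊕1⊕0⊕0⊕1⊕1⊕0⊕1 = 1
Syndrome s8…s1 = 1110 → error at position 14.

1110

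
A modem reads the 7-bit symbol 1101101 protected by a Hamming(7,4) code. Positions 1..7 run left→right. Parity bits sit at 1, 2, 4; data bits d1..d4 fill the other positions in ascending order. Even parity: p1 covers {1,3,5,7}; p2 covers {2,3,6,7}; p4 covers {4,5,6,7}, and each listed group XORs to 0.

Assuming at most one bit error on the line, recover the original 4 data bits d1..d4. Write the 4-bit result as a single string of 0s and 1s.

s1 (pos 1,3,5,7): 1⊕0⊕1⊕1 = 1
s2 (pos 2,3,6,7): 1⊕0⊕0⊕1 = 0
s4 (pos 4,5,6,7): 1⊕1⊕0⊕1 = 1
Syndrome s4…s1 = 101 → error at position 5.
Flip position 5: 1101101 → 1101001
Read data bits from positions 3,5,6,7: 0001

0001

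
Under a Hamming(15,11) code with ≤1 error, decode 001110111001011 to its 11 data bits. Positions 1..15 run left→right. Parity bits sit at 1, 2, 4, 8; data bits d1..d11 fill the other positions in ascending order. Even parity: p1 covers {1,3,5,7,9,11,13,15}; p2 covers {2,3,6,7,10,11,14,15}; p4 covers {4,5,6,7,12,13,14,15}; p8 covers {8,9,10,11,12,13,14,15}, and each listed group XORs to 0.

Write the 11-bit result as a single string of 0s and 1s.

s1 (pos 1,3,5,7,9,11,13,15): 0⊕1⊕1⊕1⊕1⊕0⊕0⊕1 = 1
s2 (pos 2,3,6,7,10,11,14,15): 0⊕1⊕0⊕1⊕0⊕0⊕1⊕1 = 0
s4 (pos 4,5,6,7,12,13,14,15): 1⊕1⊕0⊕1⊕1⊕0⊕1⊕1 = 0
s8 (pos 8,9,10,11,12,13,14,15): 1⊕1⊕0⊕0⊕1⊕0⊕1⊕1 = 1
Syndrome s8…s1 = 1001 → error at position 9.
Flip position 9: 001110111001011 → 001110110001011
Read data bits from positions 3,5,6,7,9,10,11,12,13,14,15: 11010001011

11010001011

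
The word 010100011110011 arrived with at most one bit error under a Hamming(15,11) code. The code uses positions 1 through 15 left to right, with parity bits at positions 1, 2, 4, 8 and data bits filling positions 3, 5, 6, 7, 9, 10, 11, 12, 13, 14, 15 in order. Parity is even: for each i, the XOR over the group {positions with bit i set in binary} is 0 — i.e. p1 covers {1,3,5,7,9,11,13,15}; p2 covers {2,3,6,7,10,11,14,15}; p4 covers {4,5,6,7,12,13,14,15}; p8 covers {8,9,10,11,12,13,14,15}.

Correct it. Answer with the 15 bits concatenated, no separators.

010100111110011

s1 (pos 1,3,5,7,9,11,13,15): 0⊕0⊕0⊕0⊕1⊕1⊕0⊕1 = 1
s2 (pos 2,3,6,7,10,11,14,15): 1⊕0⊕0⊕0⊕1⊕1⊕1⊕1 = 1
s4 (pos 4,5,6,7,12,13,14,15): 1⊕0⊕0⊕0⊕0⊕0⊕1⊕1 = 1
s8 (pos 8,9,10,11,12,13,14,15): 1⊕1⊕1⊕1⊕0⊕0⊕1⊕1 = 0
Syndrome s8…s1 = 0111 → error at position 7.
Flip position 7: 010100011110011 → 010100111110011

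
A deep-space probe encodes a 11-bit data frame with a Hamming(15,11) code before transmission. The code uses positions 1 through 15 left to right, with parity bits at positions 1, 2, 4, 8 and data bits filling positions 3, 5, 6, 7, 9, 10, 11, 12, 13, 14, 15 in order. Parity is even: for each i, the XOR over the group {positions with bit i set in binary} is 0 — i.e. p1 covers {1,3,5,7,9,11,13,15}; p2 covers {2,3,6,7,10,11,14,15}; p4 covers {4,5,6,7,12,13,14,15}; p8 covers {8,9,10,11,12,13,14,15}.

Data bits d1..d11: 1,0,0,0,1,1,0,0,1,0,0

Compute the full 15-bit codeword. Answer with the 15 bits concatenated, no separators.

Place data at non-parity positions: p1 p2 1 p4 0 0 0 p8 1 1 0 0 1 0 0
p1 (pos 1,3,5,7,9,11,13,15): XOR of data positions = 1⊕0⊕0⊕1⊕0⊕1⊕0 = 1
p2 (pos 2,3,6,7,10,11,14,15): XOR of data positions = 1⊕0⊕0⊕1⊕0⊕0⊕0 = 0
p4 (pos 4,5,6,7,12,13,14,15): XOR of data positions = 0⊕0⊕0⊕0⊕1⊕0⊕0 = 1
p8 (pos 8,9,10,11,12,13,14,15): XOR of data positions = 1⊕1⊕0⊕0⊕1⊕0⊕0 = 1
Codeword: 101100011100100

101100011100100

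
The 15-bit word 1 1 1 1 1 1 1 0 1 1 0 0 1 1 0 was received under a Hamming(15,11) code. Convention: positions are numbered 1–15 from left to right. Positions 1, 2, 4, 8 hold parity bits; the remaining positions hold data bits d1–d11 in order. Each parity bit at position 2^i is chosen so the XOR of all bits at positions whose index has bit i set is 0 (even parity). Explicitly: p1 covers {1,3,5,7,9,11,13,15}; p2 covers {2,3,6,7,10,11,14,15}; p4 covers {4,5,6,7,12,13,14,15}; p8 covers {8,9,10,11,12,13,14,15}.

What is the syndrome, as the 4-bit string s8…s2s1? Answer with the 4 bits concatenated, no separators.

s1 (pos 1,3,5,7,9,11,13,15): 1⊕1⊕1⊕1⊕1⊕0⊕1⊕0 = 0
s2 (pos 2,3,6,7,10,11,14,15): 1⊕1⊕1⊕1⊕1⊕0⊕1⊕0 = 0
s4 (pos 4,5,6,7,12,13,14,15): 1⊕1⊕1⊕1⊕0⊕1⊕1⊕0 = 0
s8 (pos 8,9,10,11,12,13,14,15): 0⊕1⊕1⊕0⊕0⊕1⊕1⊕0 = 0
Syndrome s8…s1 = 0000 → no error.

0000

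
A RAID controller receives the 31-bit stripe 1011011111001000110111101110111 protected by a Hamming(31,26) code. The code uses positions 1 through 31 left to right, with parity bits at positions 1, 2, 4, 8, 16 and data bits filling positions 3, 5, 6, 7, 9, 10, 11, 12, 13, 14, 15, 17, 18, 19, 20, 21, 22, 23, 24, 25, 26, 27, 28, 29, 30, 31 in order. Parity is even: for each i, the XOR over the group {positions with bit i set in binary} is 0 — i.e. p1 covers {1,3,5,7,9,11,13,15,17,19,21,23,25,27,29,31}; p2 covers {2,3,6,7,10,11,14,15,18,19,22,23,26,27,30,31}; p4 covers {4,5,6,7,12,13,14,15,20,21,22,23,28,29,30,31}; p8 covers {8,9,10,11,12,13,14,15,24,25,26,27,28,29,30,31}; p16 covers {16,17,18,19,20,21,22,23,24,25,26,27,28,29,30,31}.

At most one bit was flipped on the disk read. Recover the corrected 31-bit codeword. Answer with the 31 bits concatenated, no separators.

s1 (pos 1,3,5,7,9,11,13,15,17,19,21,23,25,27,29,31): 1⊕1⊕0⊕1⊕1⊕0⊕1⊕0⊕1⊕0⊕1⊕1⊕1⊕1⊕1⊕1 = 0
s2 (pos 2,3,6,7,10,11,14,15,18,19,22,23,26,27,30,31): 0⊕1⊕1⊕1⊕1⊕0⊕0⊕0⊕1⊕0⊕1⊕1⊕1⊕1⊕1⊕1 = 1
s4 (pos 4,5,6,7,12,13,14,15,20,21,22,23,28,29,30,31): 1⊕0⊕1⊕1⊕0⊕1⊕0⊕0⊕1⊕1⊕1⊕1⊕0⊕1⊕1⊕1 = 1
s8 (pos 8,9,10,11,12,13,14,15,24,25,26,27,28,29,30,31): 1⊕1⊕1⊕0⊕0⊕1⊕0⊕0⊕0⊕1⊕1⊕1⊕0⊕1⊕1⊕1 = 0
s16 (pos 16,17,18,19,20,21,22,23,24,25,26,27,28,29,30,31): 0⊕1⊕1⊕0⊕1⊕1⊕1⊕1⊕0⊕1⊕1⊕1⊕0⊕1⊕1⊕1 = 0
Syndrome s16…s1 = 00110 → error at position 6.
Flip position 6: 1011011111001000110111101110111 → 1011001111001000110111101110111

1011001111001000110111101110111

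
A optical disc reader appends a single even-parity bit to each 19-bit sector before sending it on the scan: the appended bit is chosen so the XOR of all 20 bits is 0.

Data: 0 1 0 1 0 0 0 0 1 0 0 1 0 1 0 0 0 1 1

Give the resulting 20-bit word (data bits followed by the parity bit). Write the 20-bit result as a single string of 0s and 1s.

01010000100101000111

XOR of the 19 data bits: 0⊕1⊕0⊕1⊕0⊕0⊕0⊕0⊕1⊕0⊕0⊕1⊕0⊕1⊕0⊕0⊕0⊕1⊕1 = 1
Parity bit = 1 (so all 20 bits XOR to 0).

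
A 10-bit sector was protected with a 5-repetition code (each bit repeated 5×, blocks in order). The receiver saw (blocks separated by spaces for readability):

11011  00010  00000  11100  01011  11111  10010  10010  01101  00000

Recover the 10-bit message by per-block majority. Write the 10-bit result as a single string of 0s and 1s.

1001110010

Block 1 (11011): 4 ones → 1
Block 2 (00010): 1 one → 0
Block 3 (00000): 0 ones → 0
Block 4 (11100): 3 ones → 1
Block 5 (01011): 3 ones → 1
Block 6 (11111): 5 ones → 1
Block 7 (10010): 2 ones → 0
Block 8 (10010): 2 ones → 0
Block 9 (01101): 3 ones → 1
Block 10 (00000): 0 ones → 0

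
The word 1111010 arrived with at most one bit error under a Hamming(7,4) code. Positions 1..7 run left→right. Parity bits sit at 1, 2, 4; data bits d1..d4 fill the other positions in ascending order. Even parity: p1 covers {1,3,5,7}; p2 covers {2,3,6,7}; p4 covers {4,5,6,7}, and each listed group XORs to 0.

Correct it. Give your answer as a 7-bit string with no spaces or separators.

s1 (pos 1,3,5,7): 1⊕1⊕0⊕0 = 0
s2 (pos 2,3,6,7): 1⊕1⊕1⊕0 = 1
s4 (pos 4,5,6,7): 1⊕0⊕1⊕0 = 0
Syndrome s4…s1 = 010 → error at position 2.
Flip position 2: 1111010 → 1011010

1011010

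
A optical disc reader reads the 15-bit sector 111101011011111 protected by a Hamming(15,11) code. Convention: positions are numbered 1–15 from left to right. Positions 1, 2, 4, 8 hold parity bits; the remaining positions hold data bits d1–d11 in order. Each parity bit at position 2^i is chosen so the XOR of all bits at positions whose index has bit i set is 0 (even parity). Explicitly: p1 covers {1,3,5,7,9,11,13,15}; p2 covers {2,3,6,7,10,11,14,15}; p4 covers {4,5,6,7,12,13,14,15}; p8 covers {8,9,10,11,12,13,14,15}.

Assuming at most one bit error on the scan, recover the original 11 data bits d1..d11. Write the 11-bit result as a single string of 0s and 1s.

10101011111

s1 (pos 1,3,5,7,9,11,13,15): 1⊕1⊕0⊕0⊕1⊕1⊕1⊕1 = 0
s2 (pos 2,3,6,7,10,11,14,15): 1⊕1⊕1⊕0⊕0⊕1⊕1⊕1 = 0
s4 (pos 4,5,6,7,12,13,14,15): 1⊕0⊕1⊕0⊕1⊕1⊕1⊕1 = 0
s8 (pos 8,9,10,11,12,13,14,15): 1⊕1⊕0⊕1⊕1⊕1⊕1⊕1 = 1
Syndrome s8…s1 = 1000 → error at position 8.
Flip position 8: 111101011011111 → 111101001011111
Read data bits from positions 3,5,6,7,9,10,11,12,13,14,15: 10101011111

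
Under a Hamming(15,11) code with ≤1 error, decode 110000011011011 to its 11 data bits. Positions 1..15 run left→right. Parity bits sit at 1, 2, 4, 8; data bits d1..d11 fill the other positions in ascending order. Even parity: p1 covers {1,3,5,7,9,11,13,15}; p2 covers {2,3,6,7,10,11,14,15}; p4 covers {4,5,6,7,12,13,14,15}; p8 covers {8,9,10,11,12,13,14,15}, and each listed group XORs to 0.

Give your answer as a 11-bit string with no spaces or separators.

00001011011

s1 (pos 1,3,5,7,9,11,13,15): 1⊕0⊕0⊕0⊕1⊕1⊕0⊕1 = 0
s2 (pos 2,3,6,7,10,11,14,15): 1⊕0⊕0⊕0⊕0⊕1⊕1⊕1 = 0
s4 (pos 4,5,6,7,12,13,14,15): 0⊕0⊕0⊕0⊕1⊕0⊕1⊕1 = 1
s8 (pos 8,9,10,11,12,13,14,15): 1⊕1⊕0⊕1⊕1⊕0⊕1⊕1 = 0
Syndrome s8…s1 = 0100 → error at position 4.
Flip position 4: 110000011011011 → 110100011011011
Read data bits from positions 3,5,6,7,9,10,11,12,13,14,15: 00001011011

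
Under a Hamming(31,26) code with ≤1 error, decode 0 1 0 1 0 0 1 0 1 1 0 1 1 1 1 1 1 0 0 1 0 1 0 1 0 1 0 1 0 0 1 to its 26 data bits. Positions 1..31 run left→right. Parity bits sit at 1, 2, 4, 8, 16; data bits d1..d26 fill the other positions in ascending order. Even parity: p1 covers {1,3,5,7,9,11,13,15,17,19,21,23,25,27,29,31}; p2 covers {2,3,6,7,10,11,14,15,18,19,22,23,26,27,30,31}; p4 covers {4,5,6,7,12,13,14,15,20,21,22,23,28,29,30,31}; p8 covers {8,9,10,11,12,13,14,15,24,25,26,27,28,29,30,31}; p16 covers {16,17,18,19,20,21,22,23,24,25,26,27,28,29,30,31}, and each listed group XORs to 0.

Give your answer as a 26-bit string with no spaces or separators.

00011101111100101010101001

s1 (pos 1,3,5,7,9,11,13,15,17,19,21,23,25,27,29,31): 0⊕0⊕0⊕1⊕1⊕0⊕1⊕1⊕1⊕0⊕0⊕0⊕0⊕0⊕0⊕1 = 0
s2 (pos 2,3,6,7,10,11,14,15,18,19,22,23,26,27,30,31): 1⊕0⊕0⊕1⊕1⊕0⊕1⊕1⊕0⊕0⊕1⊕0⊕1⊕0⊕0⊕1 = 0
s4 (pos 4,5,6,7,12,13,14,15,20,21,22,23,28,29,30,31): 1⊕0⊕0⊕1⊕1⊕1⊕1⊕1⊕1⊕0⊕1⊕0⊕1⊕0⊕0⊕1 = 0
s8 (pos 8,9,10,11,12,13,14,15,24,25,26,27,28,29,30,31): 0⊕1⊕1⊕0⊕1⊕1⊕1⊕1⊕1⊕0⊕1⊕0⊕1⊕0⊕0⊕1 = 0
s16 (pos 16,17,18,19,20,21,22,23,24,25,26,27,28,29,30,31): 1⊕1⊕0⊕0⊕1⊕0⊕1⊕0⊕1⊕0⊕1⊕0⊕1⊕0⊕0⊕1 = 0
Syndrome s16…s1 = 00000 → no error.
Read data bits from positions 3,5,6,7,9,10,11,12,13,14,15,17,18,19,20,21,22,23,24,25,26,27,28,29,30,31: 00011101111100101010101001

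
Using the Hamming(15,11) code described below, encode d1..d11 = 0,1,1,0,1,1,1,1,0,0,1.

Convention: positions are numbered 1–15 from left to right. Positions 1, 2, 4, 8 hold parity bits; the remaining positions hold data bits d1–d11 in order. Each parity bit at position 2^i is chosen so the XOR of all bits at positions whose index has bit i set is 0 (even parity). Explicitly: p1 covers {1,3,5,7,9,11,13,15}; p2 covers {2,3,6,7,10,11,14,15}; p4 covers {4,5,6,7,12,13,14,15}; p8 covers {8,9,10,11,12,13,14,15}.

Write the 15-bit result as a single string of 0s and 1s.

Place data at non-parity positions: p1 p2 0 p4 1 1 0 p8 1 1 1 1 0 0 1
p1 (pos 1,3,5,7,9,11,13,15): XOR of data positions = 0⊕1⊕0⊕1⊕1⊕0⊕1 = 0
p2 (pos 2,3,6,7,10,11,14,15): XOR of data positions = 0⊕1⊕0⊕1⊕1⊕0⊕1 = 0
p4 (pos 4,5,6,7,12,13,14,15): XOR of data positions = 1⊕1⊕0⊕1⊕0⊕0⊕1 = 0
p8 (pos 8,9,10,11,12,13,14,15): XOR of data positions = 1⊕1⊕1⊕1⊕0⊕0⊕1 = 1
Codeword: 000011011111001

000011011111001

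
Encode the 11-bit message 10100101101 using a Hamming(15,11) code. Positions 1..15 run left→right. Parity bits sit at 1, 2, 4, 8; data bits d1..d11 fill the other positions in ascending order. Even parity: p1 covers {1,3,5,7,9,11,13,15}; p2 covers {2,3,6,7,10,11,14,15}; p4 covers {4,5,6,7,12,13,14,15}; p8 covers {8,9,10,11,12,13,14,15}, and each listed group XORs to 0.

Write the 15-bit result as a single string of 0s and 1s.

101001000101101

Place data at non-parity positions: p1 p2 1 p4 0 1 0 p8 0 1 0 1 1 0 1
p1 (pos 1,3,5,7,9,11,13,15): XOR of data positions = 1⊕0⊕0⊕0⊕0⊕1⊕1 = 1
p2 (pos 2,3,6,7,10,11,14,15): XOR of data positions = 1⊕1⊕0⊕1⊕0⊕0⊕1 = 0
p4 (pos 4,5,6,7,12,13,14,15): XOR of data positions = 0⊕1⊕0⊕1⊕1⊕0⊕1 = 0
p8 (pos 8,9,10,11,12,13,14,15): XOR of data positions = 0⊕1⊕0⊕1⊕1⊕0⊕1 = 0
Codeword: 101001000101101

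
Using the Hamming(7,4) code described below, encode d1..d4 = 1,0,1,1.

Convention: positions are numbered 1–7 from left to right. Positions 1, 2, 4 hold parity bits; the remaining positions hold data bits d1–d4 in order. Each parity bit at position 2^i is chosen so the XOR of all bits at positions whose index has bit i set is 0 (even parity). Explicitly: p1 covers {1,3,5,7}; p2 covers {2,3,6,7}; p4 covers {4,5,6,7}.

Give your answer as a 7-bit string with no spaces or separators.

0110011

Place data at non-parity positions: p1 p2 1 p4 0 1 1
p1 (pos 1,3,5,7): XOR of data positions = 1⊕0⊕1 = 0
p2 (pos 2,3,6,7): XOR of data positions = 1⊕1⊕1 = 1
p4 (pos 4,5,6,7): XOR of data positions = 0⊕1⊕1 = 0
Codeword: 0110011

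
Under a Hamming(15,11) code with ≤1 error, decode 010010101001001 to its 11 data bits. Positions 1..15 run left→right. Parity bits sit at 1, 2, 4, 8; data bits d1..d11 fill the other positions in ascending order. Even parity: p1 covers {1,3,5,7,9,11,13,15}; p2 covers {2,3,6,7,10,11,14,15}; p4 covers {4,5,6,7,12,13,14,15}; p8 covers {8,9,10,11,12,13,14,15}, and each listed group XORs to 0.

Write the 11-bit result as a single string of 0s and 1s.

s1 (pos 1,3,5,7,9,11,13,15): 0⊕0⊕1⊕1⊕1⊕0⊕0⊕1 = 0
s2 (pos 2,3,6,7,10,11,14,15): 1⊕0⊕0⊕1⊕0⊕0⊕0⊕1 = 1
s4 (pos 4,5,6,7,12,13,14,15): 0⊕1⊕0⊕1⊕1⊕0⊕0⊕1 = 0
s8 (pos 8,9,10,11,12,13,14,15): 0⊕1⊕0⊕0⊕1⊕0⊕0⊕1 = 1
Syndrome s8…s1 = 1010 → error at position 10.
Flip position 10: 010010101001001 → 010010101101001
Read data bits from positions 3,5,6,7,9,10,11,12,13,14,15: 01011101001

01011101001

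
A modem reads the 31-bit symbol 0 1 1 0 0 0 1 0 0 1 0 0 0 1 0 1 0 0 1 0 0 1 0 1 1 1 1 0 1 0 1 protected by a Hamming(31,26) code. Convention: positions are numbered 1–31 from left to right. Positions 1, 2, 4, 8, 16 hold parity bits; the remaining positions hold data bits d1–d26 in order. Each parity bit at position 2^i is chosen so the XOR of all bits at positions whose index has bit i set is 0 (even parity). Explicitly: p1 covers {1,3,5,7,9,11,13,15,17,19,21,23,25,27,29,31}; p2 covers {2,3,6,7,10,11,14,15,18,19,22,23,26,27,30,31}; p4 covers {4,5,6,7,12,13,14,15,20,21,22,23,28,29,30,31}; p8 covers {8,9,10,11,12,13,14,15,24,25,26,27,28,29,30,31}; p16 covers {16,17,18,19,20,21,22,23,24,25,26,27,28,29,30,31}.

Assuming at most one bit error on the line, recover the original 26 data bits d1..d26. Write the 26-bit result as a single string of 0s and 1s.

s1 (pos 1,3,5,7,9,11,13,15,17,19,21,23,25,27,29,31): 0⊕1⊕0⊕1⊕0⊕0⊕0⊕0⊕0⊕1⊕0⊕0⊕1⊕1⊕1⊕1 = 1
s2 (pos 2,3,6,7,10,11,14,15,18,19,22,23,26,27,30,31): 1⊕1⊕0⊕1⊕1⊕0⊕1⊕0⊕0⊕1⊕1⊕0⊕1⊕1⊕0⊕1 = 0
s4 (pos 4,5,6,7,12,13,14,15,20,21,22,23,28,29,30,31): 0⊕0⊕0⊕1⊕0⊕0⊕1⊕0⊕0⊕0⊕1⊕0⊕0⊕1⊕0⊕1 = 1
s8 (pos 8,9,10,11,12,13,14,15,24,25,26,27,28,29,30,31): 0⊕0⊕1⊕0⊕0⊕0⊕1⊕0⊕1⊕1⊕1⊕1⊕0⊕1⊕0⊕1 = 0
s16 (pos 16,17,18,19,20,21,22,23,24,25,26,27,28,29,30,31): 1⊕0⊕0⊕1⊕0⊕0⊕1⊕0⊕1⊕1⊕1⊕1⊕0⊕1⊕0⊕1 = 1
Syndrome s16…s1 = 10101 → error at position 21.
Flip position 21: 0110001001000101001001011110101 → 0110001001000101001011011110101
Read data bits from positions 3,5,6,7,9,10,11,12,13,14,15,17,18,19,20,21,22,23,24,25,26,27,28,29,30,31: 10010100010001011011110101

10010100010001011011110101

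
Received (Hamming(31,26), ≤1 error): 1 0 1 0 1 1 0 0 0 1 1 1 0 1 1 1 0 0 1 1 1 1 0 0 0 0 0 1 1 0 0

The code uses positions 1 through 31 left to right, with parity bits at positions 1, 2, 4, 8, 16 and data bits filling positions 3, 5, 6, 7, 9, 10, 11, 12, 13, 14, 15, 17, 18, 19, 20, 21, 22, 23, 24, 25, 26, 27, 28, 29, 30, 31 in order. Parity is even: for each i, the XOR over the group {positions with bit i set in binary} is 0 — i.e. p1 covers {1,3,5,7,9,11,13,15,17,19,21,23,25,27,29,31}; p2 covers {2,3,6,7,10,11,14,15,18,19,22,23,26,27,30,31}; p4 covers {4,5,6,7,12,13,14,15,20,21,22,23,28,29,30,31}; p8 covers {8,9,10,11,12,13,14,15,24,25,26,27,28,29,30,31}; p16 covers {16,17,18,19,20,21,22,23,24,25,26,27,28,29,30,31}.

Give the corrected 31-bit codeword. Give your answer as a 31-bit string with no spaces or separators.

s1 (pos 1,3,5,7,9,11,13,15,17,19,21,23,25,27,29,31): 1⊕1⊕1⊕0⊕0⊕1⊕0⊕1⊕0⊕1⊕1⊕0⊕0⊕0⊕1⊕0 = 0
s2 (pos 2,3,6,7,10,11,14,15,18,19,22,23,26,27,30,31): 0⊕1⊕1⊕0⊕1⊕1⊕1⊕1⊕0⊕1⊕1⊕0⊕0⊕0⊕0⊕0 = 0
s4 (pos 4,5,6,7,12,13,14,15,20,21,22,23,28,29,30,31): 0⊕1⊕1⊕0⊕1⊕0⊕1⊕1⊕1⊕1⊕1⊕0⊕1⊕1⊕0⊕0 = 0
s8 (pos 8,9,10,11,12,13,14,15,24,25,26,27,28,29,30,31): 0⊕0⊕1⊕1⊕1⊕0⊕1⊕1⊕0⊕0⊕0⊕0⊕1⊕1⊕0⊕0 = 1
s16 (pos 16,17,18,19,20,21,22,23,24,25,26,27,28,29,30,31): 1⊕0⊕0⊕1⊕1⊕1⊕1⊕0⊕0⊕0⊕0⊕0⊕1⊕1⊕0⊕0 = 1
Syndrome s16…s1 = 11000 → error at position 24.
Flip position 24: 1010110001110111001111000001100 → 1010110001110111001111010001100

1010110001110111001111010001100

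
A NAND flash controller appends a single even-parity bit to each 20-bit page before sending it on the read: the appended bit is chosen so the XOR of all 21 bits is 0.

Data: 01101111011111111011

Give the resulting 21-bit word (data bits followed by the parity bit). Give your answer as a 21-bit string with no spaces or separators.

XOR of the 20 data bits: 0⊕1⊕1⊕0⊕1⊕1⊕1⊕1⊕0⊕1⊕1⊕1⊕1⊕1⊕1⊕1⊕1⊕0⊕1⊕1 = 0
Parity bit = 0 (so all 21 bits XOR to 0).

011011110111111110110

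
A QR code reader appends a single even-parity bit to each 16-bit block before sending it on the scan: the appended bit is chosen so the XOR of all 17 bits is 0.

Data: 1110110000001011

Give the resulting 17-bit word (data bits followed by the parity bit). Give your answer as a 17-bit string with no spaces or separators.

XOR of the 16 data bits: 1⊕1⊕1⊕0⊕1⊕1⊕0⊕0⊕0⊕0⊕0⊕0⊕1⊕0⊕1⊕1 = 0
Parity bit = 0 (so all 17 bits XOR to 0).

11101100000010110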